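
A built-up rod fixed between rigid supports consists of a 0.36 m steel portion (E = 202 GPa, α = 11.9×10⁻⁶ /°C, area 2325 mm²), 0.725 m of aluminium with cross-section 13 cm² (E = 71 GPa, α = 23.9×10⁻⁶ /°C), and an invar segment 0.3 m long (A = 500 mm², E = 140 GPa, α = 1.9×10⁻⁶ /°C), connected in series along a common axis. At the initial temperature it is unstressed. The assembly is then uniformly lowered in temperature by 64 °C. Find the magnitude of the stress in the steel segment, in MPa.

If the supports were absent, the total length change would be Σ αᵢΔT Lᵢ = 11.9×10⁻⁶×64×360 + 23.9×10⁻⁶×64×725 + 1.9×10⁻⁶×64×300 = 1.42 mm.
Since the ends are fixed, an axial force P builds up, equal in every segment, with P · Σ Lᵢ/(AᵢEᵢ) = δ_free.
The series flexibility is Σ Lᵢ/(AᵢEᵢ) = 360/(2325×202×10³) + 725/(1300×71×10³) + 300/(500×140×10³) = 1.291×10⁻⁵ mm/N.
P = 1.42 / 1.291×10⁻⁵ = 110000 N = 110 kN, tensile.
σ_{steel} = P / A = 110000 / 2325 = 47.31 MPa.

σ ≈ 47.3 MPa (tensile)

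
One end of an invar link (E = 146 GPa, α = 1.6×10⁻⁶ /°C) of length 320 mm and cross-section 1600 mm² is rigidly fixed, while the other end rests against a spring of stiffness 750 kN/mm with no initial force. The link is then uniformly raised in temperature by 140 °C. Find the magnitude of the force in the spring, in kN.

P ≈ 26.5 kN

The unrestrained thermal change is αΔT L = 1.6×10⁻⁶ × 140 × 320 = 0.07168 mm.
Let P be the compressive force at the spring. The link shortens elastically by PL/(AE) and the spring compresses by P/k; together these equal δ_free.
P [ L/(AE) + 1/k ] = δ_free → P [ 320/(1600×146×10³) + 1/(750×10³) ] = 0.07168.
P = 0.07168 / 2.703×10⁻⁶ = 26520 N.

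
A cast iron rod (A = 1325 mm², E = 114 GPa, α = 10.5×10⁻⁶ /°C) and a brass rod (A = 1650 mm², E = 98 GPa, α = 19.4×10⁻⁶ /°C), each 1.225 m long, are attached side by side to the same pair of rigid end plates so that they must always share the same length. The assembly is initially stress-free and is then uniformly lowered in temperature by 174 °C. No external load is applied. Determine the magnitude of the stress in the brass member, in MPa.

The brass has the larger α, so on cooling it would change length more than the cast iron if both were free. The rigid plates force a common final length, so the brass is put into tension and the cast iron into compression, with equal and opposite forces P (no external load).
Compatibility of the two members (thermal + elastic change equal): (α₁ − α₂)ΔT = P·[1/(A₁E₁) + 1/(A₂E₂)].
|α₁ − α₂|·ΔT = 8.9×10⁻⁶ × 174 = 0.001549.
1/(A₁E₁) + 1/(A₂E₂) = 1/(1325×114×10³) + 1/(1650×98×10³) = 1.28×10⁻⁸ N⁻¹.
So P = 0.001549 / 1.28×10⁻⁸ = 120.9 kN.
σ_{brass} = P/A₂ = 120900/1650 = 73.3 MPa, tensile.

σ ≈ 73.3 MPa (tensile)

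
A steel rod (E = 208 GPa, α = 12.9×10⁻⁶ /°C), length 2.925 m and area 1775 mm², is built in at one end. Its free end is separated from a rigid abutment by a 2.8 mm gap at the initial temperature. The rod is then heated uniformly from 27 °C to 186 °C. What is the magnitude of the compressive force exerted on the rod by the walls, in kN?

P ≈ 404 kN

Unrestrained expansion: δ_free = αΔT L = 12.9×10⁻⁶ × 159 × 2925 = 5.999 mm.
The gap closes (δ_free > 2.8 mm) and the wall then resists a further 5.999 − 2.8 = 3.199 mm of expansion.
So σ = E(δ_free − g)/L = 208×10³ × 3.199/2925 = 227.5 MPa.
Force on the wall = σA = 227.5 × 1775 mm² = 403.8 kN.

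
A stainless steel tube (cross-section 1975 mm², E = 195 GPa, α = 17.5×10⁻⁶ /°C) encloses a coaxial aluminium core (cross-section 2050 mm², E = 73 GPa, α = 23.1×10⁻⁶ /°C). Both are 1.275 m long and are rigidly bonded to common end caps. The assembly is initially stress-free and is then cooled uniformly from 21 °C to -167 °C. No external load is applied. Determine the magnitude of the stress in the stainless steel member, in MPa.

σ ≈ 57.4 MPa (compressive)

Equilibrium of a rigid end plate with no external load gives equal and opposite internal forces ±P in the two members. Since α_{aluminium} > α_{stainless steel}, cooling drives the aluminium into tension and the stainless steel into compression.
Equating the net (thermal + elastic) strains gives |α₁ − α₂|·ΔT = P·[1/(A₁E₁) + 1/(A₂E₂)].
|α₁ − α₂|·ΔT = 5.6×10⁻⁶ × 188 = 0.001053.
1/(A₁E₁) + 1/(A₂E₂) = 1/(1975×195×10³) + 1/(2050×73×10³) = 9.279×10⁻⁹ N⁻¹.
P = 0.001053 / 9.279×10⁻⁹ = 113500 N = 113.5 kN.
σ_{stainless steel} = P/A₁ = 113500/1975 = 57.45 MPa, compressive.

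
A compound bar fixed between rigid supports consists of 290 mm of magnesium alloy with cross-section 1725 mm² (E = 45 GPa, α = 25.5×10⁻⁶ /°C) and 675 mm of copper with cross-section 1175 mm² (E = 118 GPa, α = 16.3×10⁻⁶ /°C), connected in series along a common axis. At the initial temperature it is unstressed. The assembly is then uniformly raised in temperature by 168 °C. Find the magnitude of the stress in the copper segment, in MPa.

σ ≈ 306 MPa (compressive)

Free thermal expansion of the whole bar: Σ αᵢΔT Lᵢ = 25.5×10⁻⁶×168×290 + 16.3×10⁻⁶×168×675 = 3.091 mm.
The rigid supports impose zero overall length change; the single axial force P common to all segments must satisfy P Σ Lᵢ/(AᵢEᵢ) = δ_free.
The series flexibility is Σ Lᵢ/(AᵢEᵢ) = 290/(1725×45×10³) + 675/(1175×118×10³) = 8.604×10⁻⁶ mm/N.
So P = 3.091 / 8.604×10⁻⁶ = 359.2 kN, compressive.
σ_{copper} = P / A = 359200 / 1175 = 305.7 MPa.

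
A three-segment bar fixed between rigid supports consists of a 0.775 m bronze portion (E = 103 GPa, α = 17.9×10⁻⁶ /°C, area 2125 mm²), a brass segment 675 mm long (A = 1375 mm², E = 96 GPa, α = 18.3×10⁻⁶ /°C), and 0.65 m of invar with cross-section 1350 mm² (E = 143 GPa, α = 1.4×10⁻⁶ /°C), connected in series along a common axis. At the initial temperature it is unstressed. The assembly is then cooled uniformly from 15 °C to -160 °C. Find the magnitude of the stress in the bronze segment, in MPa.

Free thermal contraction of the whole bar: Σ αᵢΔT Lᵢ = 17.9×10⁻⁶×175×775 + 18.3×10⁻⁶×175×675 + 1.4×10⁻⁶×175×650 = 4.749 mm.
The walls prevent any net length change, so an axial force P (same in every segment) develops. Compatibility: P · Σ Lᵢ/(AᵢEᵢ) = δ_free.
Σ Lᵢ/(AᵢEᵢ) = 775/(2125×103×10³) + 675/(1375×96×10³) + 650/(1350×143×10³) = 1.202×10⁻⁵ mm/N.
Hence P = δ_free / Σ(L/AE) = 4.749/1.202×10⁻⁵ = 395 kN (tensile).
σ_{bronze} = P / A = 395000 / 2125 = 185.9 MPa.

σ ≈ 186 MPa (tensile)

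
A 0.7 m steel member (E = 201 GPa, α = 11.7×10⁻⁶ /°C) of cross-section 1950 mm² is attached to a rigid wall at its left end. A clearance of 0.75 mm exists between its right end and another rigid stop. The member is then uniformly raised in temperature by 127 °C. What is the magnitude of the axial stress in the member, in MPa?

If the wall were absent the member would grow by αΔT L = 11.7×10⁻⁶ × 127 × 700 = 1.04 mm.
After closing the 0.75 mm clearance, 1.04 − 0.75 = 0.2901 mm of expansion remains to be suppressed by the wall.
So σ = E(δ_free − g)/L = 201×10³ × 0.2901/700 = 83.31 MPa.

σ ≈ 83.3 MPa (compressive)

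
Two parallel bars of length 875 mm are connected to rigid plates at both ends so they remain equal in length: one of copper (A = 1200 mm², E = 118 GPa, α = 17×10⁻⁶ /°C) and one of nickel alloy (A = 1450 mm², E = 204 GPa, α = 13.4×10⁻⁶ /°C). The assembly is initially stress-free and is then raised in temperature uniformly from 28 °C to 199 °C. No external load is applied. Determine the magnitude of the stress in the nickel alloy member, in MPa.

σ ≈ 40.7 MPa (tensile)

Both members must finish at the same length. With the larger α, the copper tends to over-expand; the plates restrain it, putting the copper in compression and the nickel alloy in tension. With no external load the two internal forces are equal and opposite, magnitude P.
Equating the net (thermal + elastic) strains gives |α₁ − α₂|·ΔT = P·[1/(A₁E₁) + 1/(A₂E₂)].
|α₁ − α₂|·ΔT = 3.6×10⁻⁶ × 171 = 0.0006156.
1/(A₁E₁) + 1/(A₂E₂) = 1/(1200×118×10³) + 1/(1450×204×10³) = 1.044×10⁻⁸ N⁻¹.
So P = 0.0006156 / 1.044×10⁻⁸ = 58.95 kN.
σ_{nickel alloy} = P/A₂ = 58950/1450 = 40.65 MPa, tensile.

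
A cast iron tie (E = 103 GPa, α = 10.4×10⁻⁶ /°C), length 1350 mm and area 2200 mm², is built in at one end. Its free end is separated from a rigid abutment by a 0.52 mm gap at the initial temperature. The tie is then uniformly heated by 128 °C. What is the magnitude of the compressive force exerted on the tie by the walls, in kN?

Free thermal elongation = αΔT L = 10.4×10⁻⁶ × 128 × 1350 = 1.797 mm.
The gap closes (δ_free > 0.52 mm) and the wall then resists a further 1.797 − 0.52 = 1.277 mm of expansion.
Compatibility: PL/(AE) = 1.277 mm, so σ = P/A = E × (1.277/1350) = 97.44 MPa.
P = σA = 97.44 × 2200 = 214.4 kN.

P ≈ 214 kN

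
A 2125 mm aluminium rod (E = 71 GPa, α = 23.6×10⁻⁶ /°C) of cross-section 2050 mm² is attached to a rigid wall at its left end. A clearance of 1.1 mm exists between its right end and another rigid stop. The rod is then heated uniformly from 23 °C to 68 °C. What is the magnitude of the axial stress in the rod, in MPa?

Unrestrained expansion: δ_free = αΔT L = 23.6×10⁻⁶ × 45 × 2125 = 2.257 mm.
After closing the 1.1 mm clearance, 2.257 − 1.1 = 1.157 mm of expansion remains to be suppressed by the wall.
Compatibility: PL/(AE) = 1.157 mm, so σ = P/A = E × (1.157/2125) = 38.65 MPa.

σ ≈ 38.6 MPa (compressive)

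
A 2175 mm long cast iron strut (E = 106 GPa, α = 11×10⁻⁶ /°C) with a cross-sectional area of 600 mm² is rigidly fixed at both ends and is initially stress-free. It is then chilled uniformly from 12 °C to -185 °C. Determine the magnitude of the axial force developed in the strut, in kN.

Full restraint means ε = 0, so the stress is σ = EαΔT = 106×10³ × 11×10⁻⁶ × 197 = 229.7 MPa.
P = AEαΔT = 600 × 106×10³ × 11×10⁻⁶ × 197 = 137.8 kN (tensile).

P ≈ 138 kN (tensile)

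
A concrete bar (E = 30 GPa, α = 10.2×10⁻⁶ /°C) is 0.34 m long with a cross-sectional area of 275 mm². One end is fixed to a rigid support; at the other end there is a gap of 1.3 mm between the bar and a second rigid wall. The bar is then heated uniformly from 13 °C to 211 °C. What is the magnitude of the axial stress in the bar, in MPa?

σ ≈ 0 MPa

Free thermal elongation = αΔT L = 10.2×10⁻⁶ × 198 × 340 = 0.6867 mm.
Since δ_free = 0.687 mm is less than the 1.3 mm gap, the bar never touches the wall. No axial force develops.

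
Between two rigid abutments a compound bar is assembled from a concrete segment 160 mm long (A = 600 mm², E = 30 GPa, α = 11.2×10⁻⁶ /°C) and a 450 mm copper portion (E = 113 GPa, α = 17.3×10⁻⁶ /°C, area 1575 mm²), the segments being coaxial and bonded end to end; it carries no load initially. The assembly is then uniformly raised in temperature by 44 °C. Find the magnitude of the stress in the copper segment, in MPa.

σ ≈ 23.4 MPa (compressive)

If the supports were absent, the total length change would be Σ αᵢΔT Lᵢ = 11.2×10⁻⁶×44×160 + 17.3×10⁻⁶×44×450 = 0.4214 mm.
Since the ends are fixed, an axial force P builds up, equal in every segment, with P · Σ Lᵢ/(AᵢEᵢ) = δ_free.
The series flexibility is Σ Lᵢ/(AᵢEᵢ) = 160/(600×30×10³) + 450/(1575×113×10³) = 1.142×10⁻⁵ mm/N.
P = 0.4214 / 1.142×10⁻⁵ = 36910 N = 36.91 kN, compressive.
σ_{copper} = P / A = 36910 / 1575 = 23.43 MPa.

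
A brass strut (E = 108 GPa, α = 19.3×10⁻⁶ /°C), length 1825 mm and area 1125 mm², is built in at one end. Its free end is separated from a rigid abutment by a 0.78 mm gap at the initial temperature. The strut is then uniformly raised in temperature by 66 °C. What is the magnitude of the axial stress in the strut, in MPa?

If the wall were absent the strut would grow by αΔT L = 19.3×10⁻⁶ × 66 × 1825 = 2.325 mm.
After closing the 0.78 mm clearance, 2.325 − 0.78 = 1.545 mm of expansion remains to be suppressed by the wall.
Compatibility: PL/(AE) = 1.545 mm, so σ = P/A = E × (1.545/1825) = 91.41 MPa.

σ ≈ 91.4 MPa (compressive)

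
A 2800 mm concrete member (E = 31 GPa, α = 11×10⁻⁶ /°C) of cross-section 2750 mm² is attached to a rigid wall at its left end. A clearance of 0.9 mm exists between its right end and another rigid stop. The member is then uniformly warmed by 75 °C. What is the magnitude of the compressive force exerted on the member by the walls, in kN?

Unrestrained expansion: δ_free = αΔT L = 11×10⁻⁶ × 75 × 2800 = 2.31 mm.
After closing the 0.9 mm clearance, 2.31 − 0.9 = 1.41 mm of expansion remains to be suppressed by the wall.
So σ = E(δ_free − g)/L = 31×10³ × 1.41/2800 = 15.61 MPa.
P = σA = 15.61 × 2750 = 42.93 kN.

P ≈ 42.9 kN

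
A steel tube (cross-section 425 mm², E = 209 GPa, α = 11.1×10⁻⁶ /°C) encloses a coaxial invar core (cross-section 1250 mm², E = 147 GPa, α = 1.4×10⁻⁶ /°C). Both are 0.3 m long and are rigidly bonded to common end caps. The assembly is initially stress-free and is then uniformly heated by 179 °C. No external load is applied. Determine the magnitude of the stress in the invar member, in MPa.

σ ≈ 83.2 MPa (tensile)

Equilibrium of a rigid end plate with no external load gives equal and opposite internal forces ±P in the two members. Since α_{steel} > α_{invar}, heating drives the steel into compression and the invar into tension.
Setting the final lengths equal and cancelling L: (α₁ − α₂)ΔT = P/(A₁E₁) + P/(A₂E₂).
|α₁ − α₂|·ΔT = 9.7×10⁻⁶ × 179 = 0.001736.
1/(A₁E₁) + 1/(A₂E₂) = 1/(425×209×10³) + 1/(1250×147×10³) = 1.67×10⁻⁸ N⁻¹.
P = 0.001736 / 1.67×10⁻⁸ = 104000 N = 104 kN.
σ_{invar} = P/A₂ = 104000/1250 = 83.17 MPa, tensile.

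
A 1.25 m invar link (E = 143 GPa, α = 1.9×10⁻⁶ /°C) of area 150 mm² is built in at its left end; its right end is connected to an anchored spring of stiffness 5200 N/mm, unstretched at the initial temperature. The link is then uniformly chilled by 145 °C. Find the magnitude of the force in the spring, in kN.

Free thermal contraction: δ_free = αΔT L = 1.9×10⁻⁶ × 145 × 1250 = 0.3444 mm.
With a force P in the spring, the elastic change of the link is PL/(AE) and that of the spring is P/k; compatibility requires their sum to equal δ_free.
So P = δ_free / [L/(AE) + 1/k] = 0.3444 / [ 1250/(150×143×10³) + 1/(5200) ].
P = 0.3444 / 0.0002506 = 1374 N.

P ≈ 1.37 kN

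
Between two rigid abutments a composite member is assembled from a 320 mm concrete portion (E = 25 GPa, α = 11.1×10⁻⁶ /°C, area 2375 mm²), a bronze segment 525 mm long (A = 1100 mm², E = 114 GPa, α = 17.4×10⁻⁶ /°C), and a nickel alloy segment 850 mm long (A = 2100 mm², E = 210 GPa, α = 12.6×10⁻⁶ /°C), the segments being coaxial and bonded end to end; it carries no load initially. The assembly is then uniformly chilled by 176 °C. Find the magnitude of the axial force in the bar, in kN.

Free thermal contraction of the whole bar: Σ αᵢΔT Lᵢ = 11.1×10⁻⁶×176×320 + 17.4×10⁻⁶×176×525 + 12.6×10⁻⁶×176×850 = 4.118 mm.
Since the ends are fixed, an axial force P builds up, equal in every segment, with P · Σ Lᵢ/(AᵢEᵢ) = δ_free.
The series flexibility is Σ Lᵢ/(AᵢEᵢ) = 320/(2375×25×10³) + 525/(1100×114×10³) + 850/(2100×210×10³) = 1.15×10⁻⁵ mm/N.
So P = 4.118 / 1.15×10⁻⁵ = 358 kN, tensile.

P ≈ 358 kN (tensile)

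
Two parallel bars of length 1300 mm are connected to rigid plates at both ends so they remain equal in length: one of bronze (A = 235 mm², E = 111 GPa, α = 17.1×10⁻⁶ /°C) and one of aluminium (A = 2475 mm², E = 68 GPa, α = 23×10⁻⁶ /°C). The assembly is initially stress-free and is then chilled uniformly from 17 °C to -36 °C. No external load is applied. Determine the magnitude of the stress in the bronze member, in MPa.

σ ≈ 30.1 MPa (compressive)

The aluminium has the larger α, so on cooling it would change length more than the bronze if both were free. The rigid plates force a common final length, so the aluminium is put into tension and the bronze into compression, with equal and opposite forces P (no external load).
Setting the final lengths equal and cancelling L: (α₁ − α₂)ΔT = P/(A₁E₁) + P/(A₂E₂).
|α₁ − α₂|·ΔT = 5.9×10⁻⁶ × 53 = 0.0003127.
1/(A₁E₁) + 1/(A₂E₂) = 1/(235×111×10³) + 1/(2475×68×10³) = 4.428×10⁻⁸ N⁻¹.
So P = 0.0003127 / 4.428×10⁻⁸ = 7.062 kN.
σ_{bronze} = P/A₁ = 7062/235 = 30.05 MPa, compressive.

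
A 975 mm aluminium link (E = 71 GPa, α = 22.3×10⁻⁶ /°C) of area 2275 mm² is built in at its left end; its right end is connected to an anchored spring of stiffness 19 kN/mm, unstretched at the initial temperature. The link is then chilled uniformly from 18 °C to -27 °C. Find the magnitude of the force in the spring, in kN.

The unrestrained thermal change is αΔT L = 22.3×10⁻⁶ × 45 × 975 = 0.9784 mm.
With a force P in the spring, the elastic change of the link is PL/(AE) and that of the spring is P/k; compatibility requires their sum to equal δ_free.
So P = δ_free / [L/(AE) + 1/k] = 0.9784 / [ 975/(2275×71×10³) + 1/(19×10³) ].
P = 0.9784 / 5.867×10⁻⁵ = 16680 N.

P ≈ 16.7 kN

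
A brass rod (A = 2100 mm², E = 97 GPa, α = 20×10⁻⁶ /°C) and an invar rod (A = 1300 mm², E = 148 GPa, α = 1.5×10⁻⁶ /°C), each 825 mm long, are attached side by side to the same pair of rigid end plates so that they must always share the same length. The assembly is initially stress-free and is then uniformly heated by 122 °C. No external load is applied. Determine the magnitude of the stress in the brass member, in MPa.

The brass has the larger α, so on heating it would change length more than the invar if both were free. The rigid plates force a common final length, so the brass is put into compression and the invar into tension, with equal and opposite forces P (no external load).
Compatibility of the two members (thermal + elastic change equal): (α₁ − α₂)ΔT = P·[1/(A₁E₁) + 1/(A₂E₂)].
|α₁ − α₂|·ΔT = 18.5×10⁻⁶ × 122 = 0.002257.
1/(A₁E₁) + 1/(A₂E₂) = 1/(2100×97×10³) + 1/(1300×148×10³) = 1.011×10⁻⁸ N⁻¹.
P = 0.002257 / 1.011×10⁻⁸ = 223300 N = 223.3 kN.
σ_{brass} = P/A₁ = 223300/2100 = 106.3 MPa, compressive.

σ ≈ 106 MPa (compressive)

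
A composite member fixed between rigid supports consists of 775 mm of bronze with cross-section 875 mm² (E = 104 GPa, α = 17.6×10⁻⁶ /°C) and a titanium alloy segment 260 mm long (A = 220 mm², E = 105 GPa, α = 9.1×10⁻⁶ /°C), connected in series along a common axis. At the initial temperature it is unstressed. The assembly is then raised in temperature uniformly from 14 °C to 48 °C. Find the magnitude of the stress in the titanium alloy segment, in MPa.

If the supports were absent, the total length change would be Σ αᵢΔT Lᵢ = 17.6×10⁻⁶×34×775 + 9.1×10⁻⁶×34×260 = 0.5442 mm.
The walls prevent any net length change, so an axial force P (same in every segment) develops. Compatibility: P · Σ Lᵢ/(AᵢEᵢ) = δ_free.
The series flexibility is Σ Lᵢ/(AᵢEᵢ) = 775/(875×104×10³) + 260/(220×105×10³) = 1.977×10⁻⁵ mm/N.
Hence P = δ_free / Σ(L/AE) = 0.5442/1.977×10⁻⁵ = 27.52 kN (compressive).
σ_{titanium alloy} = P / A = 27520 / 220 = 125.1 MPa.

σ ≈ 125 MPa (compressive)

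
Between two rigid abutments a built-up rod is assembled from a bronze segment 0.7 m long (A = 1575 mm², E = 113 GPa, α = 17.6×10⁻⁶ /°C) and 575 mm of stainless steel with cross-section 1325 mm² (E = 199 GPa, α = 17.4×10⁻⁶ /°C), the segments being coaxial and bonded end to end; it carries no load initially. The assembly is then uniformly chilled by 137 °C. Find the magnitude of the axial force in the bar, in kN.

Free thermal contraction of the whole bar: Σ αᵢΔT Lᵢ = 17.6×10⁻⁶×137×700 + 17.4×10⁻⁶×137×575 = 3.059 mm.
Since the ends are fixed, an axial force P builds up, equal in every segment, with P · Σ Lᵢ/(AᵢEᵢ) = δ_free.
The series flexibility is Σ Lᵢ/(AᵢEᵢ) = 700/(1575×113×10³) + 575/(1325×199×10³) = 6.114×10⁻⁶ mm/N.
Hence P = δ_free / Σ(L/AE) = 3.059/6.114×10⁻⁶ = 500.3 kN (tensile).

P ≈ 500 kN (tensile)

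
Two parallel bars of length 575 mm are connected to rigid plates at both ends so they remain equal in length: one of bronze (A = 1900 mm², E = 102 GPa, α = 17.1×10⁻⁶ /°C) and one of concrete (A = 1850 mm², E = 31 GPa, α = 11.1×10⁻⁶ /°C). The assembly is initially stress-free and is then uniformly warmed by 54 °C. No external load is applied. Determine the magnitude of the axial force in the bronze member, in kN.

The bronze has the larger α, so on heating it would change length more than the concrete if both were free. The rigid plates force a common final length, so the bronze is put into compression and the concrete into tension, with equal and opposite forces P (no external load).
Equating the net (thermal + elastic) strains gives |α₁ − α₂|·ΔT = P·[1/(A₁E₁) + 1/(A₂E₂)].
|α₁ − α₂|·ΔT = 6×10⁻⁶ × 54 = 0.000324.
1/(A₁E₁) + 1/(A₂E₂) = 1/(1900×102×10³) + 1/(1850×31×10³) = 2.26×10⁻⁸ N⁻¹.
So P = 0.000324 / 2.26×10⁻⁸ = 14.34 kN.

P ≈ 14.3 kN (compressive in the bronze)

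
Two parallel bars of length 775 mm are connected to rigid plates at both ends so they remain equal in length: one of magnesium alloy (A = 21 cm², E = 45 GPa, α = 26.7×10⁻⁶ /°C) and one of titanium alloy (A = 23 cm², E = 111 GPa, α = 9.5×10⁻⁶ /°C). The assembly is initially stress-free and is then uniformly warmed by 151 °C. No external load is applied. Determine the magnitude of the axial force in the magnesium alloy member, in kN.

Both members must finish at the same length. With the larger α, the magnesium alloy tends to over-expand; the plates restrain it, putting the magnesium alloy in compression and the titanium alloy in tension. With no external load the two internal forces are equal and opposite, magnitude P.
Setting the final lengths equal and cancelling L: (α₁ − α₂)ΔT = P/(A₁E₁) + P/(A₂E₂).
|α₁ − α₂|·ΔT = 17.2×10⁻⁶ × 151 = 0.002597.
1/(A₁E₁) + 1/(A₂E₂) = 1/(2100×45×10³) + 1/(2300×111×10³) = 1.45×10⁻⁸ N⁻¹.
P = 0.002597 / 1.45×10⁻⁸ = 179100 N = 179.1 kN.

P ≈ 179 kN (compressive in the magnesium alloy)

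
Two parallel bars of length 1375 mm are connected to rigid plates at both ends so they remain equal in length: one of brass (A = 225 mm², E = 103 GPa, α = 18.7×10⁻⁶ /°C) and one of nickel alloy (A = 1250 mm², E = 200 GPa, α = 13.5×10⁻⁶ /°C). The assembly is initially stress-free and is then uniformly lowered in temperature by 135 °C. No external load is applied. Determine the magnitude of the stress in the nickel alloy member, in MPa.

σ ≈ 11.9 MPa (compressive)

The brass has the larger α, so on cooling it would change length more than the nickel alloy if both were free. The rigid plates force a common final length, so the brass is put into tension and the nickel alloy into compression, with equal and opposite forces P (no external load).
Setting the final lengths equal and cancelling L: (α₁ − α₂)ΔT = P/(A₁E₁) + P/(A₂E₂).
|α₁ − α₂|·ΔT = 5.2×10⁻⁶ × 135 = 0.000702.
1/(A₁E₁) + 1/(A₂E₂) = 1/(225×103×10³) + 1/(1250×200×10³) = 4.715×10⁻⁸ N⁻¹.
P = 0.000702 / 4.715×10⁻⁸ = 14890 N = 14.89 kN.
σ_{nickel alloy} = P/A₂ = 14890/1250 = 11.91 MPa, compressive.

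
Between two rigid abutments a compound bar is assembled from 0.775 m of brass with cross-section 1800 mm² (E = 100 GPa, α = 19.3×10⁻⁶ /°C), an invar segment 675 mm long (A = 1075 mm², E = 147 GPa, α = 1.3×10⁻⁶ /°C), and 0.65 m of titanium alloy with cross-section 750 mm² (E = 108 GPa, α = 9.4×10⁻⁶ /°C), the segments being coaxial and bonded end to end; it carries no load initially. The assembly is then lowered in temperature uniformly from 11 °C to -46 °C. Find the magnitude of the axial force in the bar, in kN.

P ≈ 75.3 kN (tensile)

With the walls removed the bar would change length by δ_free = Σ αᵢΔT Lᵢ = 19.3×10⁻⁶×57×775 + 1.3×10⁻⁶×57×675 + 9.4×10⁻⁶×57×650 = 1.251 mm.
The rigid supports impose zero overall length change; the single axial force P common to all segments must satisfy P Σ Lᵢ/(AᵢEᵢ) = δ_free.
The series flexibility is Σ Lᵢ/(AᵢEᵢ) = 775/(1800×100×10³) + 675/(1075×147×10³) + 650/(750×108×10³) = 1.66×10⁻⁵ mm/N.
So P = 1.251 / 1.66×10⁻⁵ = 75.35 kN, tensile.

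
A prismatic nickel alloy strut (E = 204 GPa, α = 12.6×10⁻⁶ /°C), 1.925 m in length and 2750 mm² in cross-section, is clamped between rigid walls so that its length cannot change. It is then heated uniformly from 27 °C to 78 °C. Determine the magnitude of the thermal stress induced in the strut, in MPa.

With length fixed, the mechanical strain must cancel the thermal strain αΔT = 12.6×10⁻⁶ × 51 = 642.6×10⁻⁶.
The stress required to suppress this strain is σ = Eε = 204×10³ × 642.6×10⁻⁶ = 131.1 MPa, compressive since the strut is trying to expand.

σ ≈ 131 MPa (compressive)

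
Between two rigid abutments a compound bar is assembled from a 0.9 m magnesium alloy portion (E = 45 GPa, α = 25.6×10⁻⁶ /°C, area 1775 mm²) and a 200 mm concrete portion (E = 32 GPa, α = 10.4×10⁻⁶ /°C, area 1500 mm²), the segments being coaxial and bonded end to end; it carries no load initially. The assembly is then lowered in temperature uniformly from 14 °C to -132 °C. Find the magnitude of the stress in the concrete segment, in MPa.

σ ≈ 158 MPa (tensile)

Free thermal contraction of the whole bar: Σ αᵢΔT Lᵢ = 25.6×10⁻⁶×146×900 + 10.4×10⁻⁶×146×200 = 3.668 mm.
Since the ends are fixed, an axial force P builds up, equal in every segment, with P · Σ Lᵢ/(AᵢEᵢ) = δ_free.
Σ Lᵢ/(AᵢEᵢ) = 900/(1775×45×10³) + 200/(1500×32×10³) = 1.543×10⁻⁵ mm/N.
Hence P = δ_free / Σ(L/AE) = 3.668/1.543×10⁻⁵ = 237.6 kN (tensile).
σ_{concrete} = P / A = 237600 / 1500 = 158.4 MPa.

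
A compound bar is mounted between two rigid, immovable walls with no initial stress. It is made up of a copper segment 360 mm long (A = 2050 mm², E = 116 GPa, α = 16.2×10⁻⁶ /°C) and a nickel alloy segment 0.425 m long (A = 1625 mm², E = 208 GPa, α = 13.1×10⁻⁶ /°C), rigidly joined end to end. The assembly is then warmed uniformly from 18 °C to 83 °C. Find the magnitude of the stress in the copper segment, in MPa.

σ ≈ 130 MPa (compressive)

Free thermal expansion of the whole bar: Σ αᵢΔT Lᵢ = 16.2×10⁻⁶×65×360 + 13.1×10⁻⁶×65×425 = 0.741 mm.
The walls prevent any net length change, so an axial force P (same in every segment) develops. Compatibility: P · Σ Lᵢ/(AᵢEᵢ) = δ_free.
The series flexibility is Σ Lᵢ/(AᵢEᵢ) = 360/(2050×116×10³) + 425/(1625×208×10³) = 2.771×10⁻⁶ mm/N.
So P = 0.741 / 2.771×10⁻⁶ = 267.4 kN, compressive.
σ_{copper} = P / A = 267400 / 2050 = 130.4 MPa.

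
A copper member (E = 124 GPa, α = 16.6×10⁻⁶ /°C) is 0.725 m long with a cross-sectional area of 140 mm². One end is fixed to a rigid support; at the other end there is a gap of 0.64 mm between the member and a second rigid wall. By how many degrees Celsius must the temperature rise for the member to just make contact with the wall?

The gap closes when αΔT L = 0.64 mm, since the member is still unstressed at that instant.
So ΔT = g/(αL) = 0.64/(16.6×10⁻⁶ × 725) = 53.18 °C.

ΔT ≈ 53.2 °C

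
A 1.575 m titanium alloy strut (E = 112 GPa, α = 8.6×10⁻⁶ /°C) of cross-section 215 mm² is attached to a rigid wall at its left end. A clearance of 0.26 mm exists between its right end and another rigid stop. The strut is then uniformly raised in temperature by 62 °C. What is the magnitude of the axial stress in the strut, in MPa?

Free thermal elongation = αΔT L = 8.6×10⁻⁶ × 62 × 1575 = 0.8398 mm.
This exceeds the 0.26 mm gap, so the wall pushes back. The portion of expansion that must be recovered elastically is δ_free − gap = 0.8398 − 0.26 = 0.5798 mm.
Compatibility: PL/(AE) = 0.5798 mm, so σ = P/A = E × (0.5798/1575) = 41.23 MPa.

σ ≈ 41.2 MPa (compressive)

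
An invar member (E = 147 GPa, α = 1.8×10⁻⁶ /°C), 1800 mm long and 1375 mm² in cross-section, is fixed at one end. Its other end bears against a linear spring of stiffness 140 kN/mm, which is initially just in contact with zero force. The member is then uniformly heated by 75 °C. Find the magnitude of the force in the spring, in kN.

P ≈ 15.1 kN

If the spring were absent the member would lengthen by αΔT L = 1.8×10⁻⁶ × 75 × 1800 = 0.243 mm.
Let P be the compressive force at the spring. The member shortens elastically by PL/(AE) and the spring compresses by P/k; together these equal δ_free.
So P = δ_free / [L/(AE) + 1/k] = 0.243 / [ 1800/(1375×147×10³) + 1/(140×10³) ].
P = 0.243 / 1.605×10⁻⁵ = 15140 N.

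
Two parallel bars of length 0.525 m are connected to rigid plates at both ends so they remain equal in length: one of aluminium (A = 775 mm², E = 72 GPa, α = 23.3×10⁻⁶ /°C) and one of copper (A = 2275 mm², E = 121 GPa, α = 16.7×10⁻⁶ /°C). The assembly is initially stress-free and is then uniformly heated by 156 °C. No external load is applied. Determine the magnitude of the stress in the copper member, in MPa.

The aluminium has the larger α, so on heating it would change length more than the copper if both were free. The rigid plates force a common final length, so the aluminium is put into compression and the copper into tension, with equal and opposite forces P (no external load).
Compatibility of the two members (thermal + elastic change equal): (α₁ − α₂)ΔT = P·[1/(A₁E₁) + 1/(A₂E₂)].
|α₁ − α₂|·ΔT = 6.6×10⁻⁶ × 156 = 0.00103.
1/(A₁E₁) + 1/(A₂E₂) = 1/(775×72×10³) + 1/(2275×121×10³) = 2.155×10⁻⁸ N⁻¹.
So P = 0.00103 / 2.155×10⁻⁸ = 47.77 kN.
σ_{copper} = P/A₂ = 47770/2275 = 21 MPa, tensile.

σ ≈ 21 MPa (tensile)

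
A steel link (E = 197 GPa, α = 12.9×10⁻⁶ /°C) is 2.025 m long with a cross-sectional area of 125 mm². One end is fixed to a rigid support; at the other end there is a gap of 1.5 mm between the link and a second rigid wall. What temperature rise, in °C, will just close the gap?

The gap closes when αΔT L = 1.5 mm, since the link is still unstressed at that instant.
So ΔT = g/(αL) = 1.5/(12.9×10⁻⁶ × 2025) = 57.42 °C.

ΔT ≈ 57.4 °C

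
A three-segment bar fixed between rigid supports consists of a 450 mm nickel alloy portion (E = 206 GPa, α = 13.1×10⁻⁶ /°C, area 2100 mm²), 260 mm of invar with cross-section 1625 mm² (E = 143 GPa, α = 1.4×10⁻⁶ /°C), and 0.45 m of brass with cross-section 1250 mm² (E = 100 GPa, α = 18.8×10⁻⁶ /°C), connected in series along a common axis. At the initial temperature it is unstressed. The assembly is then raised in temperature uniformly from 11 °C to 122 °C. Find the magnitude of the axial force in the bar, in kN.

With the walls removed the bar would change length by δ_free = Σ αᵢΔT Lᵢ = 13.1×10⁻⁶×111×450 + 1.4×10⁻⁶×111×260 + 18.8×10⁻⁶×111×450 = 1.634 mm.
The rigid supports impose zero overall length change; the single axial force P common to all segments must satisfy P Σ Lᵢ/(AᵢEᵢ) = δ_free.
The series flexibility is Σ Lᵢ/(AᵢEᵢ) = 450/(2100×206×10³) + 260/(1625×143×10³) + 450/(1250×100×10³) = 5.759×10⁻⁶ mm/N.
P = 1.634 / 5.759×10⁻⁶ = 283700 N = 283.7 kN, compressive.

P ≈ 284 kN (compressive)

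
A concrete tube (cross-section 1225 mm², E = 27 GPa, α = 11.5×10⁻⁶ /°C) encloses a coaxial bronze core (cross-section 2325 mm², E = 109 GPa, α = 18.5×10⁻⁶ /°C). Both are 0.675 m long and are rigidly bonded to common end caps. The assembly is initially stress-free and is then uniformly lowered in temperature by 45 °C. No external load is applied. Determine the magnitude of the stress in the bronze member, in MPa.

The bronze has the larger α, so on cooling it would change length more than the concrete if both were free. The rigid plates force a common final length, so the bronze is put into tension and the concrete into compression, with equal and opposite forces P (no external load).
Setting the final lengths equal and cancelling L: (α₁ − α₂)ΔT = P/(A₁E₁) + P/(A₂E₂).
|α₁ − α₂|·ΔT = 7×10⁻⁶ × 45 = 0.000315.
1/(A₁E₁) + 1/(A₂E₂) = 1/(1225×27×10³) + 1/(2325×109×10³) = 3.418×10⁻⁸ N⁻¹.
P = 0.000315 / 3.418×10⁻⁸ = 9216 N = 9.216 kN.
σ_{bronze} = P/A₂ = 9216/2325 = 3.964 MPa, tensile.

σ ≈ 3.96 MPa (tensile)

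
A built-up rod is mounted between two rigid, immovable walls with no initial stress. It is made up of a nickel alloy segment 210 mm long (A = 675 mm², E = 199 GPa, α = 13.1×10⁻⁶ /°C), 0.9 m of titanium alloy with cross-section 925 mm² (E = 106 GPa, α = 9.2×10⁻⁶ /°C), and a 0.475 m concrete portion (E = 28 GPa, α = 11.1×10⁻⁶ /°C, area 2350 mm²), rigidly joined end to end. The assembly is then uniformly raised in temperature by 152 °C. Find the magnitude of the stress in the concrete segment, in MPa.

With the walls removed the bar would change length by δ_free = Σ αᵢΔT Lᵢ = 13.1×10⁻⁶×152×210 + 9.2×10⁻⁶×152×900 + 11.1×10⁻⁶×152×475 = 2.478 mm.
The rigid supports impose zero overall length change; the single axial force P common to all segments must satisfy P Σ Lᵢ/(AᵢEᵢ) = δ_free.
Σ Lᵢ/(AᵢEᵢ) = 210/(675×199×10³) + 900/(925×106×10³) + 475/(2350×28×10³) = 1.796×10⁻⁵ mm/N.
P = 2.478 / 1.796×10⁻⁵ = 138000 N = 138 kN, compressive.
σ_{concrete} = P / A = 138000 / 2350 = 58.71 MPa.

σ ≈ 58.7 MPa (compressive)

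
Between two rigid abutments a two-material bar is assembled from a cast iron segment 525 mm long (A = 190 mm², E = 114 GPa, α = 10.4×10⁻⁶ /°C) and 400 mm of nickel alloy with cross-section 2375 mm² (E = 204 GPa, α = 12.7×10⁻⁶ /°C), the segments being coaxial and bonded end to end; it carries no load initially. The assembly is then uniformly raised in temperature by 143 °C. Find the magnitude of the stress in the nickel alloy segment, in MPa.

σ ≈ 25.3 MPa (compressive)

If the supports were absent, the total length change would be Σ αᵢΔT Lᵢ = 10.4×10⁻⁶×143×525 + 12.7×10⁻⁶×143×400 = 1.507 mm.
The rigid supports impose zero overall length change; the single axial force P common to all segments must satisfy P Σ Lᵢ/(AᵢEᵢ) = δ_free.
The series flexibility is Σ Lᵢ/(AᵢEᵢ) = 525/(190×114×10³) + 400/(2375×204×10³) = 2.506×10⁻⁵ mm/N.
Hence P = δ_free / Σ(L/AE) = 1.507/2.506×10⁻⁵ = 60.14 kN (compressive).
σ_{nickel alloy} = P / A = 60140 / 2375 = 25.32 MPa.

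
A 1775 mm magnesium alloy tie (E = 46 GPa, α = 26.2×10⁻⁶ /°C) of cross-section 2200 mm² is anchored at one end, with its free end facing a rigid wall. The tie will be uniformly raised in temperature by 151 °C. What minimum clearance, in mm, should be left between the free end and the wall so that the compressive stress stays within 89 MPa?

With no wall the tie would lengthen by αΔT L = 26.2×10⁻⁶ × 151 × 1775 = 7.022 mm.
A stress of 89 MPa corresponds to the wall pushing the tie back by σL/E = 89×1775/(46×10³) = 3.434 mm.
So the gap has to take up the difference, g_min = δ_free − σL/E = 7.022 − 3.434 = 3.588 mm.

g ≈ 3.59 mm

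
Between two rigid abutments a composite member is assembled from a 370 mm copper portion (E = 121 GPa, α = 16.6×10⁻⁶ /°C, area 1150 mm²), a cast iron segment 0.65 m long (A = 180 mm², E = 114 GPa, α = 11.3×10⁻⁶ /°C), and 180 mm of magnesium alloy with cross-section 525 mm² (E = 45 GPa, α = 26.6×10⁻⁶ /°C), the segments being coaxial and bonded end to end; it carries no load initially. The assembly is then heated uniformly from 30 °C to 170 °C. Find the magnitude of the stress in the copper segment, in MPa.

Free thermal expansion of the whole bar: Σ αᵢΔT Lᵢ = 16.6×10⁻⁶×140×370 + 11.3×10⁻⁶×140×650 + 26.6×10⁻⁶×140×180 = 2.558 mm.
The walls prevent any net length change, so an axial force P (same in every segment) develops. Compatibility: P · Σ Lᵢ/(AᵢEᵢ) = δ_free.
The series flexibility is Σ Lᵢ/(AᵢEᵢ) = 370/(1150×121×10³) + 650/(180×114×10³) + 180/(525×45×10³) = 4.195×10⁻⁵ mm/N.
P = 2.558 / 4.195×10⁻⁵ = 60980 N = 60.98 kN, compressive.
σ_{copper} = P / A = 60980 / 1150 = 53.03 MPa.

σ ≈ 53 MPa (compressive)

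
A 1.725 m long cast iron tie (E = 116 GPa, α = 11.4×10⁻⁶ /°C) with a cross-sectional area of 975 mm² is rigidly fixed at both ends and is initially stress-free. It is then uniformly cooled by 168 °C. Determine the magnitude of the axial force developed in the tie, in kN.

The ends cannot move, so σ = EαΔT = 116×10³ × 11.4×10⁻⁶ × 168 = 222.2 MPa.
Axial force P = σA = 222.2 × 975 = 216600 N = 216.6 kN, tensile.

P ≈ 217 kN (tensile)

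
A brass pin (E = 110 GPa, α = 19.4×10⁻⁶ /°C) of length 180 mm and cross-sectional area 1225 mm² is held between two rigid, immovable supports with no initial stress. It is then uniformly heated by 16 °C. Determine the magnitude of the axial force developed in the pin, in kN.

Full restraint means ε = 0, so the stress is σ = EαΔT = 110×10³ × 19.4×10⁻⁶ × 16 = 34.14 MPa.
Then P = σA = 34.14 × 1225 mm² = 41.83 kN, compressive.

P ≈ 41.8 kN (compressive)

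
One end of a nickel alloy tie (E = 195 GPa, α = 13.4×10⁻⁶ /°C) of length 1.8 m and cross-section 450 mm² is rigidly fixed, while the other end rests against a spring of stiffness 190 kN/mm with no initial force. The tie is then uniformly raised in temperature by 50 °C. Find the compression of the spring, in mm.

δ ≈ 0.246 mm

The unrestrained thermal change is αΔT L = 13.4×10⁻⁶ × 50 × 1800 = 1.206 mm.
Let P be the compressive force at the spring. The tie shortens elastically by PL/(AE) and the spring compresses by P/k; together these equal δ_free.
So P = δ_free / [L/(AE) + 1/k] = 1.206 / [ 1800/(450×195×10³) + 1/(190×10³) ].
P = 1.206 / 2.578×10⁻⁵ = 46790 N.
Spring compression = P/k = 46790/(190×10³) = 0.2463 mm.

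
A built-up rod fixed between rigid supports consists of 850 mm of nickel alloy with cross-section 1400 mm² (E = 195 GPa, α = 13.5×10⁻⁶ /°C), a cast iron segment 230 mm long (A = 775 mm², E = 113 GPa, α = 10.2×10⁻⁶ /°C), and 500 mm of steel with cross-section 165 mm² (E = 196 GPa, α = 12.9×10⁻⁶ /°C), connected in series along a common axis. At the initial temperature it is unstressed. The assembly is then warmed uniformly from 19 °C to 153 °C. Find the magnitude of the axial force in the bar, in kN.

P ≈ 128 kN (compressive)

With the walls removed the bar would change length by δ_free = Σ αᵢΔT Lᵢ = 13.5×10⁻⁶×134×850 + 10.2×10⁻⁶×134×230 + 12.9×10⁻⁶×134×500 = 2.716 mm.
Since the ends are fixed, an axial force P builds up, equal in every segment, with P · Σ Lᵢ/(AᵢEᵢ) = δ_free.
The series flexibility is Σ Lᵢ/(AᵢEᵢ) = 850/(1400×195×10³) + 230/(775×113×10³) + 500/(165×196×10³) = 2.12×10⁻⁵ mm/N.
So P = 2.716 / 2.12×10⁻⁵ = 128.1 kN, compressive.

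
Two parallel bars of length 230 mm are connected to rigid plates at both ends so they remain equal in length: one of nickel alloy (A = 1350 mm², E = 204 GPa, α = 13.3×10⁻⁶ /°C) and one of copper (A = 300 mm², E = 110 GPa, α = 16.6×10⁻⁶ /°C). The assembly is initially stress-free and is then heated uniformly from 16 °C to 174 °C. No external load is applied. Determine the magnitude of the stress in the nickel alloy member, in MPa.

The copper has the larger α, so on heating it would change length more than the nickel alloy if both were free. The rigid plates force a common final length, so the copper is put into compression and the nickel alloy into tension, with equal and opposite forces P (no external load).
Setting the final lengths equal and cancelling L: (α₁ − α₂)ΔT = P/(A₁E₁) + P/(A₂E₂).
|α₁ − α₂|·ΔT = 3.3×10⁻⁶ × 158 = 0.0005214.
1/(A₁E₁) + 1/(A₂E₂) = 1/(1350×204×10³) + 1/(300×110×10³) = 3.393×10⁻⁸ N⁻¹.
So P = 0.0005214 / 3.393×10⁻⁸ = 15.37 kN.
σ_{nickel alloy} = P/A₁ = 15370/1350 = 11.38 MPa, tensile.

σ ≈ 11.4 MPa (tensile)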